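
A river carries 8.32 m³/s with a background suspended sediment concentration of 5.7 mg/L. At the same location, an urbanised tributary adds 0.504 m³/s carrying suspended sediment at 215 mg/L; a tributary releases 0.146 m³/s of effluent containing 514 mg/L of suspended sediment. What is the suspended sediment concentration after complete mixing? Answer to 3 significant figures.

After mixing, C = (8.320·5.700 + 0.5040·215.0 + 0.1460·514.0) / 8.970 = 230.8/8.970 = 25.73 mg/L.

25.7 mg/L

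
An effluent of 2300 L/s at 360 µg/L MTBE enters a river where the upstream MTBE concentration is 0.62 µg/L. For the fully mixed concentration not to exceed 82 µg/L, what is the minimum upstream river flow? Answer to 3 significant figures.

7860 L/s

Set C_mix = 82: (Q·0.6200 + 2300·360.0) / (Q + 2300) = 82
→ Q = 2300·(360.0 − 82)/(82 − 0.6200) = 7857 L/s.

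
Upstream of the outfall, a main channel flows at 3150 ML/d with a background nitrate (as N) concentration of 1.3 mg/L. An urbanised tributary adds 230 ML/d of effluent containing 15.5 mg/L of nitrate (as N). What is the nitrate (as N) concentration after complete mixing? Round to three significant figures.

2.27 mg/L

Flow-weighted average: C = (3150·1.300 + 230.0·15.50) / 3380 = 7660/3380 = 2.266 mg/L.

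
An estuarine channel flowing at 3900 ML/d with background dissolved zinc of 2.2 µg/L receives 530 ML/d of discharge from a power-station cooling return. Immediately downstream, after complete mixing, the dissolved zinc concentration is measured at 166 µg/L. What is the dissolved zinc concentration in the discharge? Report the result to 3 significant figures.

Mass balance: 3900·2.200 + 530.0·Cₑ = 4430·166.0
→ Cₑ = (4430·166.0 − 3900·2.200) / 530.0 = 1371 µg/L.

1370 µg/L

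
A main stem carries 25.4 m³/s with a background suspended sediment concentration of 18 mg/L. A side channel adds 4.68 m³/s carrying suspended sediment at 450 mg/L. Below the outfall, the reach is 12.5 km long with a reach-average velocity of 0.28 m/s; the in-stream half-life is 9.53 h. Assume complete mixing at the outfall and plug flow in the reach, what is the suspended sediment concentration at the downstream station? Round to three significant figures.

34.6 mg/L

Mass balance: C = (25.40·18.00 + 4.680·450.0) / 30.08 = 2563/30.08 = 85.21 mg/L.
Travel time t = 12.5·1000 / 0.28 = 44640 s = 12.40 h.
Half-life 9.53 h → k = ln 2 / 9.53 = 0.07273 h⁻¹ = 1.746 d⁻¹.
After decay, C = 85.21 × e^(−kt) = 85.21 × 0.4058 = 34.58 mg/L.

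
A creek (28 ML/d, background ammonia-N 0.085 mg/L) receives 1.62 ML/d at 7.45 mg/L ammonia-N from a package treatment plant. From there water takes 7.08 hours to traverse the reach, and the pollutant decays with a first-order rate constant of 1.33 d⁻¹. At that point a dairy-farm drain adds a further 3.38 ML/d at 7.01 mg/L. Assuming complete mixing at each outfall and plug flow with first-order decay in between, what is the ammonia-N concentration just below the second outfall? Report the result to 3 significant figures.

1.01 mg/L

Mass balance: C = (28.00·0.08500 + 1.620·7.450) / 29.62 = 14.45/29.62 = 0.4878 mg/L; combined flow 29.62 ML/d.
After decay, C = 0.4878 × e^(−kt) = 0.4878 × 0.6755 = 0.3295 mg/L.
Second outfall: C = (29.62·0.3295 + 3.380·7.010)/33.00 = 1.014 mg/L.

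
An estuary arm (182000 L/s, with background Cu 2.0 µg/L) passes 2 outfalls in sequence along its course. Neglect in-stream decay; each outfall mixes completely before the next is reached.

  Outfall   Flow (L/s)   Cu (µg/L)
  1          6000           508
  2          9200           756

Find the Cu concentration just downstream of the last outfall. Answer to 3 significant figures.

After outfall 1: Q = 182000 + 6000 = 188000 L/s; C = (182000·2.000 + 6000·508.0)/188000 = 18.15 µg/L.
After outfall 2: Q = 188000 + 9200 = 197200 L/s; C = (188000·18.15 + 9200·756.0)/197200 = 52.57 µg/L.

52.6 µg/L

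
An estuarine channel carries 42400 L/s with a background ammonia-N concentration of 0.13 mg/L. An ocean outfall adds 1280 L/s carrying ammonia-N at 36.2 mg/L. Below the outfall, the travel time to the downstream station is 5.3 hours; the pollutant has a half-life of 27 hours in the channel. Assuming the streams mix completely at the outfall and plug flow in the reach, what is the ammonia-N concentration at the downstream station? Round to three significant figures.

1.04 mg/L

Mass balance: C = (42400·0.1300 + 1280·36.20) / 43680 = 51850/43680 = 1.187 mg/L.
Half-life 27 h → k = ln 2 / 27 = 0.02567 h⁻¹ = 0.6161 d⁻¹.
Decay over the reach: 1.187·exp(−kt) = 1.187·0.8728 = 1.036 mg/L.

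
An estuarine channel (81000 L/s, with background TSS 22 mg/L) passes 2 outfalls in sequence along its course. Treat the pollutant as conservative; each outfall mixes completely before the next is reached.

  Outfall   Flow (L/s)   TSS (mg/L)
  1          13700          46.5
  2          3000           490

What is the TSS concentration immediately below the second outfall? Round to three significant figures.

Outfall 1: combined Q = 94700 L/s; C = (81000·22.00 + 13700·46.50)/94700 = 25.54 mg/L.
Outfall 2: combined Q = 97700 L/s; C = (94700·25.54 + 3000·490.0)/97700 = 39.81 mg/L.

39.8 mg/L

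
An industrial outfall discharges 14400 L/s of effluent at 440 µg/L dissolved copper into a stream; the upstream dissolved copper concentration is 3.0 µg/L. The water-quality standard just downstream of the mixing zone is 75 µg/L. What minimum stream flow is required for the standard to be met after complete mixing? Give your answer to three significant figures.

73000 L/s

Set C_mix = 75: (Q·3.000 + 14400·440.0) / (Q + 14400) = 75
→ Q = 14400·(440.0 − 75)/(75 − 3.000) = 73000 L/s.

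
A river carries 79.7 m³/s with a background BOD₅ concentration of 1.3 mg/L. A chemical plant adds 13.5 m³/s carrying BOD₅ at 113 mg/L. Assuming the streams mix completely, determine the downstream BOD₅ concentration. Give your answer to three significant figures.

17.5 mg/L

Mass balance: C = (79.70·1.300 + 13.50·113.0) / 93.20 = 1629/93.20 = 17.48 mg/L.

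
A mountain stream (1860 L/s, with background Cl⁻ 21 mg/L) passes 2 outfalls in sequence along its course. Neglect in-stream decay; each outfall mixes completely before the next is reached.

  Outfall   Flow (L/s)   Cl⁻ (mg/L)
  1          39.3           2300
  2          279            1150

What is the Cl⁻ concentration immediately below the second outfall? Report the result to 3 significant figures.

After outfall 1: Q = 1860 + 39.30 = 1899 L/s; C = (1860·21.00 + 39.30·2300)/1899 = 68.16 mg/L.
After outfall 2: Q = 1899 + 279.0 = 2178 L/s; C = (1899·68.16 + 279.0·1150)/2178 = 206.7 mg/L.

207 mg/L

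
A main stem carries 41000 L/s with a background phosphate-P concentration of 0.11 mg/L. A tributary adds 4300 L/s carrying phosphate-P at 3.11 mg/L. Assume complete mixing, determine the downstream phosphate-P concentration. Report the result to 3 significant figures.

Conservation of mass: C = (41000·0.1100 + 4300·3.110) / 45300 = 17880/45300 = 0.3948 mg/L.

0.395 mg/L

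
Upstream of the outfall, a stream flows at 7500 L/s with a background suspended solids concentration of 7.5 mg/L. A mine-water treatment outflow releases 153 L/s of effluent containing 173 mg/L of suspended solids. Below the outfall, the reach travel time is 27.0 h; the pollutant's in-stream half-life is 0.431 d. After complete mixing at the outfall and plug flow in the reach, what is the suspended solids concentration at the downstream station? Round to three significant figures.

1.77 mg/L

Flow-weighted average: C = (7500·7.500 + 153.0·173.0) / 7653 = 82720/7653 = 10.81 mg/L.
Half-life 0.431 d → k = ln 2 / 0.431 = 1.608 d⁻¹.
After decay, C = 10.81 × e^(−kt) = 10.81 × 0.1638 = 1.770 mg/L.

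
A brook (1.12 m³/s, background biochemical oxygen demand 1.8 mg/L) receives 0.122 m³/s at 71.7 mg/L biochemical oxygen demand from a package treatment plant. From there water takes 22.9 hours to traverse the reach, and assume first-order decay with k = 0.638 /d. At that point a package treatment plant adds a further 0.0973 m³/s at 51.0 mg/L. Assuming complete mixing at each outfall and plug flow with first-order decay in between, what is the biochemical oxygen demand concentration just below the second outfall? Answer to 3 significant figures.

Flow-weighted average: C = (1.120·1.800 + 0.1220·71.70) / 1.242 = 10.76/1.242 = 8.666 mg/L; combined flow 1.242 m³/s.
After decay, C = 8.666 × e^(−kt) = 8.666 × 0.5440 = 4.715 mg/L.
At the second outfall, C = (1.242·4.715 + 0.09730·51.00) / (1.242 + 0.09730) = 8.077 mg/L.

8.08 mg/L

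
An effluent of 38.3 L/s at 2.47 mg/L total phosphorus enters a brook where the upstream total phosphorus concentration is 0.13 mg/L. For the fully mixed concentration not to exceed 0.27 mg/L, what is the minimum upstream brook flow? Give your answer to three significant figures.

Set C_mix = 0.27: (Q·0.1300 + 38.30·2.470) / (Q + 38.30) = 0.27
→ Q = 38.30·(2.470 − 0.27)/(0.27 − 0.1300) = 601.9 L/s.

602 L/s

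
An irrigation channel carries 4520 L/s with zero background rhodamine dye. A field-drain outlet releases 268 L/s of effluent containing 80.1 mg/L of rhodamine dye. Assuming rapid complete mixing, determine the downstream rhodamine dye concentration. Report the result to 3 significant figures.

Mixed concentration C = ΣQC/ΣQ = (4520·0 + 268.0·80.10) / 4788 = 21470/4788 = 4.483 mg/L.

4.48 mg/L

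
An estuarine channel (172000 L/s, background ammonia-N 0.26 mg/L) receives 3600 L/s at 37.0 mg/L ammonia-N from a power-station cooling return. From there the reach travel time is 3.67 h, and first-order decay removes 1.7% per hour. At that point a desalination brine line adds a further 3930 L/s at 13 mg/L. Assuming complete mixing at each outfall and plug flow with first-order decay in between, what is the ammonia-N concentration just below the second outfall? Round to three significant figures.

1.22 mg/L

After mixing, C = (172000·0.2600 + 3600·37.00) / 175600 = 177900/175600 = 1.013 mg/L; combined flow 175600 L/s.
1.7%/h lost → k = −ln(1 − 0.017) = 0.01715 h⁻¹.
Applying C = C₀e^(−kt): 1.013 × 0.9390 = 0.9514 mg/L.
At the second outfall, C = (175600·0.9514 + 3930·13.00) / (175600 + 3930) = 1.215 mg/L.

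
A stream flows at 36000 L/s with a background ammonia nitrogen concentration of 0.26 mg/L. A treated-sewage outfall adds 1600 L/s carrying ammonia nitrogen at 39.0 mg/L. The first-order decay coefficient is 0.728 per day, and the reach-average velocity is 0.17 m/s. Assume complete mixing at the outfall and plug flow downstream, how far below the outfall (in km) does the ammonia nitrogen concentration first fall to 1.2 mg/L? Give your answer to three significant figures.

After mixing, C = (36000·0.2600 + 1600·39.00) / 37600 = 71760/37600 = 1.909 mg/L.
Set 1.909·exp(−k·t) = 1.2 → t = ln(1.909/1.2)/k = 55070 s = 15.30 h.
Distance = v·t = 0.17·55070 = 9362 m = 9.362 km.

9.36 km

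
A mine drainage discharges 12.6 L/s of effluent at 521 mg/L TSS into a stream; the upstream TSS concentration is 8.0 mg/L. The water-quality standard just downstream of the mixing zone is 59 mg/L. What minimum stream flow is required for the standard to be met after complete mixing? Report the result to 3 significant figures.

Set C_mix = 59: (Q·8.000 + 12.60·521.0) / (Q + 12.60) = 59
→ Q = 12.60·(521.0 − 59)/(59 − 8.000) = 114.1 L/s.

114 L/s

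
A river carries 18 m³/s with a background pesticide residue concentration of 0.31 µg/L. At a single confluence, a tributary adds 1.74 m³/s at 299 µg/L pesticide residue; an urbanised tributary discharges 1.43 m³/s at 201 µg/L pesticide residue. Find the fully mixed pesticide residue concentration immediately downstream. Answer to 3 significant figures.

Mixed concentration C = ΣQC/ΣQ = (18.00·0.3100 + 1.740·299.0 + 1.430·201.0) / 21.17 = 813.3/21.17 = 38.42 µg/L.

38.4 µg/L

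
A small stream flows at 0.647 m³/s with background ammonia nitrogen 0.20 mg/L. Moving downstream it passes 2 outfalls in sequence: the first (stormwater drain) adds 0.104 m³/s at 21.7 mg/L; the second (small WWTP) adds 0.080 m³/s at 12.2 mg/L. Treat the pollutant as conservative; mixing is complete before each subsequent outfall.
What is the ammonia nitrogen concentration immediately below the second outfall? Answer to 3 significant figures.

Below outfall 1: Q → 0.7510 m³/s, C = (0.6470·0.2000 + 0.1040·21.70)/0.7510 = 3.177 mg/L.
Below outfall 2: Q → 0.8310 m³/s, C = (0.7510·3.177 + 0.08000·12.20)/0.8310 = 4.046 mg/L.

4.05 mg/L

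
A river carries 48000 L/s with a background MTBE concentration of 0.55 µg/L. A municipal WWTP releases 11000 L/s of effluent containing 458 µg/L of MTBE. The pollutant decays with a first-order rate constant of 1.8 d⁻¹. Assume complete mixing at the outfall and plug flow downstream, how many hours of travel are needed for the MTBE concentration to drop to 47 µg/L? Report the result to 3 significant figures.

Mixed concentration C = ΣQC/ΣQ = (48000·0.5500 + 11000·458.0) / 59000 = 5064000/59000 = 85.84 µg/L.
85.84·exp(−k·t) = 47 → t = ln(85.84/47)/k = 28910 s = 8.031 h.

8.03 h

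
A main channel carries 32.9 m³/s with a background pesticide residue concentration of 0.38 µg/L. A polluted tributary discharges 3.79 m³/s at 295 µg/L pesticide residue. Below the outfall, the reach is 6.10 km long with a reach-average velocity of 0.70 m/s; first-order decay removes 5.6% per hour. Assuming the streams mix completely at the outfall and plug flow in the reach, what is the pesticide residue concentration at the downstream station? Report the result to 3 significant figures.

26.8 µg/L

Mass balance: C = (32.90·0.3800 + 3.790·295.0) / 36.69 = 1131/36.69 = 30.81 µg/L.
Travel time t = 6.10·1000 / 0.70 = 8714 s = 2.421 h.
5.6%/h lost → k = −ln(1 − 0.056) = 0.05763 h⁻¹.
Decay over the reach: 30.81·exp(−kt) = 30.81·0.8698 = 26.80 µg/L.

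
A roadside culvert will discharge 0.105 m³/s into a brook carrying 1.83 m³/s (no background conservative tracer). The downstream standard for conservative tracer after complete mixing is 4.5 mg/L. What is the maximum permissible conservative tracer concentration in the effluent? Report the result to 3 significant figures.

At the limit, (Qr·Cr + Qe·Cₑ)/(Qr + Qe) = 4.5:
Cₑ = (1.935·4.5 − 1.830·0) / 0.1050 = 82.93 mg/L.

82.9 mg/L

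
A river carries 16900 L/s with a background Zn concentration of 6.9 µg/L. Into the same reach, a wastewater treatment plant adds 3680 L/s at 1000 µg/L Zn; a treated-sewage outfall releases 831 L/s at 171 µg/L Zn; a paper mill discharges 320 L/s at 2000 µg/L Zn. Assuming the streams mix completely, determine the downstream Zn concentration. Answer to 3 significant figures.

211 µg/L

Conservation of mass: C = (16900·6.900 + 3680·1000 + 831.0·171.0 + 320.0·2000) / 21730 = 4579000/21730 = 210.7 µg/L.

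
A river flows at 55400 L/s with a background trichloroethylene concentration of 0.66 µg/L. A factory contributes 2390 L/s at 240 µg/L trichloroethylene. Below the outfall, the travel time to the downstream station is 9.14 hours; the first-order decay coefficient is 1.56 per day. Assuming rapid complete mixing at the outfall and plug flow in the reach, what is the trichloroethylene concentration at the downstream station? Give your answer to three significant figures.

5.83 µg/L

Conservation of mass: C = (55400·0.6600 + 2390·240.0) / 57790 = 610200/57790 = 10.56 µg/L.
First-order decay: C = 10.56·exp(−k·t) = 10.56·0.5521 = 5.829 µg/L.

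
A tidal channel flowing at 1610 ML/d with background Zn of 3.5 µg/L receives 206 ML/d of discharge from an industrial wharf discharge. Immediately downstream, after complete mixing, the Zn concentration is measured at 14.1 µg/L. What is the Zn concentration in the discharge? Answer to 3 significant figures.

96.9 µg/L

Mass balance: 1610·3.500 + 206.0·Cₑ = 1816·14.10
→ Cₑ = (1816·14.10 − 1610·3.500) / 206.0 = 96.94 µg/L.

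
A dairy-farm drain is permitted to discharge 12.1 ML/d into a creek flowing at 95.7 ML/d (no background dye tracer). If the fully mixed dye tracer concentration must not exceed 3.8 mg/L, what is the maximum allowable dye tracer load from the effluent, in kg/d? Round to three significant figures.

Mass balance at the limit: 95.70·0 + 12.10·Cₑ = 107.8·3.8 → Cₑ = 33.85 mg/L.
12.10 ML/d = 0.1400 m³/s. Load = 0.1400 m³/s × 33.85 g/m³ × 86 400 s/d = 409.6 kg/d.

410 kg/d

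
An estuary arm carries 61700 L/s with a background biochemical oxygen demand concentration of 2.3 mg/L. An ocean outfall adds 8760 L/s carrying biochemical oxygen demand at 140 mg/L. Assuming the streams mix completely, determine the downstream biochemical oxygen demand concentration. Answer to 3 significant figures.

Mass balance: C = (61700·2.300 + 8760·140.0) / 70460 = 1368000/70460 = 19.42 mg/L.

19.4 mg/L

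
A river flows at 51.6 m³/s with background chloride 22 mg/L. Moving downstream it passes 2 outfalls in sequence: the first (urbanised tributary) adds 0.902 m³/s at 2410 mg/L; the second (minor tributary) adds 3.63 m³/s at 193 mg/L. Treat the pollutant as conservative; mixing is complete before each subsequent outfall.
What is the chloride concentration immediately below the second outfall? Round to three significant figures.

71.4 mg/L

Below outfall 1: Q → 52.50 m³/s, C = (51.60·22.00 + 0.9020·2410)/52.50 = 63.03 mg/L.
Below outfall 2: Q → 56.13 m³/s, C = (52.50·63.03 + 3.630·193.0)/56.13 = 71.43 mg/L.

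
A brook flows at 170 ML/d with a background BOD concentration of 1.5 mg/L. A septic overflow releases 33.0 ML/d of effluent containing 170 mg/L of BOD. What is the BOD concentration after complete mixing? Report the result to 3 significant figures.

28.9 mg/L

Mixed concentration C = ΣQC/ΣQ = (170.0·1.500 + 33.00·170.0) / 203.0 = 5865/203.0 = 28.89 mg/L.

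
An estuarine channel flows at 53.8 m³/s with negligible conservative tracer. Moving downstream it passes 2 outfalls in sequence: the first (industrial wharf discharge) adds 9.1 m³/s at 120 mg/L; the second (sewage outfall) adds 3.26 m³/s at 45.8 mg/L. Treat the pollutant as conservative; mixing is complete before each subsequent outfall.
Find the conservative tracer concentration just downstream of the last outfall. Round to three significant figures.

After outfall 1: Q = 53.80 + 9.100 = 62.90 m³/s; C = (53.80·0 + 9.100·120.0)/62.90 = 17.36 mg/L.
After outfall 2: Q = 62.90 + 3.260 = 66.16 m³/s; C = (62.90·17.36 + 3.260·45.80)/66.16 = 18.76 mg/L.

18.8 mg/L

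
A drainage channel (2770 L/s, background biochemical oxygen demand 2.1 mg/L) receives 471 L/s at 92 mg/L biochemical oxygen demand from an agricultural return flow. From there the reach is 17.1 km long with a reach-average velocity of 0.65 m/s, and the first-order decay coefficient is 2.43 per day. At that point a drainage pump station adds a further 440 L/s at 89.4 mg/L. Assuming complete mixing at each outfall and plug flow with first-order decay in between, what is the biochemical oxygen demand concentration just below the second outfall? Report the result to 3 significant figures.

After mixing, C = (2770·2.100 + 471.0·92.00) / 3241 = 49150/3241 = 15.16 mg/L; combined flow 3241 L/s.
Travel time t = 17.1·1000 / 0.65 = 26310 s = 7.308 h.
First-order decay: C = 15.16·exp(−k·t) = 15.16·0.4772 = 7.236 mg/L.
Second outfall: C = (3241·7.236 + 440.0·89.40)/3681 = 17.06 mg/L.

17.1 mg/L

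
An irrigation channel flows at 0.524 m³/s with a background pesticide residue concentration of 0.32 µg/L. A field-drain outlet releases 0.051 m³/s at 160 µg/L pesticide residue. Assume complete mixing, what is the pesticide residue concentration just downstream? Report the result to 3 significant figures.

14.5 µg/L

Flow-weighted average: C = (0.5240·0.3200 + 0.05100·160.0) / 0.5750 = 8.328/0.5750 = 14.48 µg/L.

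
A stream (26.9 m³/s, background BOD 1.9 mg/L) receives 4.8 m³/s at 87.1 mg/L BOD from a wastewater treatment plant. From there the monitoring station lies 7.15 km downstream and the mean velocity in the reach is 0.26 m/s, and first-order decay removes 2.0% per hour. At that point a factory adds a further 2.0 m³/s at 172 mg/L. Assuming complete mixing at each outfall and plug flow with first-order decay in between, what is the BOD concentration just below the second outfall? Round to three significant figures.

Mixed concentration C = ΣQC/ΣQ = (26.90·1.900 + 4.800·87.10) / 31.70 = 469.2/31.70 = 14.80 mg/L; combined flow 31.70 m³/s.
Travel time t = 7.15·1000 / 0.26 = 27500 s = 7.639 h.
2.0%/h lost → k = −ln(1 − 0.02) = 0.02020 h⁻¹.
Decay over the reach: 14.80·exp(−kt) = 14.80·0.8570 = 12.68 mg/L.
Second outfall: C = (31.70·12.68 + 2.000·172.0)/33.70 = 22.14 mg/L.

22.1 mg/L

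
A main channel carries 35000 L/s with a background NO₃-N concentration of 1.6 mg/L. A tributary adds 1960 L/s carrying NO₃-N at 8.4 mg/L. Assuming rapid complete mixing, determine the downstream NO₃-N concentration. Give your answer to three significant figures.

After mixing, C = (35000·1.600 + 1960·8.400) / 36960 = 72460/36960 = 1.961 mg/L.

1.96 mg/L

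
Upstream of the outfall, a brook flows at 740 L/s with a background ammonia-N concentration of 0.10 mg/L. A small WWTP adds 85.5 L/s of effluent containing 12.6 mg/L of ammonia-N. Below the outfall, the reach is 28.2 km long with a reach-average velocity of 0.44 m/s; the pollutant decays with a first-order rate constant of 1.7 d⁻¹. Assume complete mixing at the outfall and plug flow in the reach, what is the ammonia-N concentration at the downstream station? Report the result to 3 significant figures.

0.395 mg/L

Mass balance: C = (740.0·0.1000 + 85.50·12.60) / 825.5 = 1151/825.5 = 1.395 mg/L.
Travel time t = 28.2·1000 / 0.44 = 64090 s = 17.80 h.
After decay, C = 1.395 × e^(−kt) = 1.395 × 0.2834 = 0.3952 mg/L.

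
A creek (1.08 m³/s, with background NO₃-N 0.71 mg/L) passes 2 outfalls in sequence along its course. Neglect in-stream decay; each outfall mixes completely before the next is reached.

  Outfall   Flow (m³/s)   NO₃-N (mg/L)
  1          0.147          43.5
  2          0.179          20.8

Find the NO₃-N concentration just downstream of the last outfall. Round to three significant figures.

7.74 mg/L

Outfall 1: combined Q = 1.227 m³/s; C = (1.080·0.7100 + 0.1470·43.50)/1.227 = 5.836 mg/L.
Outfall 2: combined Q = 1.406 m³/s; C = (1.227·5.836 + 0.1790·20.80)/1.406 = 7.741 mg/L.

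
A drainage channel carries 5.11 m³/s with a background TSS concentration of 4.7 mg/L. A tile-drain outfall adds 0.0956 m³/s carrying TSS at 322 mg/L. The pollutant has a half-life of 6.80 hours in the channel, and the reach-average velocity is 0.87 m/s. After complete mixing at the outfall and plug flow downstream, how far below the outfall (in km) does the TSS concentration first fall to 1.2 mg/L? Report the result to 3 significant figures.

Mass balance: C = (5.110·4.700 + 0.09560·322.0) / 5.206 = 54.80/5.206 = 10.53 mg/L.
Half-life 6.80 h → k = ln 2 / 6.80 = 0.1019 h⁻¹ = 2.446 d⁻¹.
Set 10.53·exp(−k·t) = 1.2 → t = ln(10.53/1.2)/k = 76700 s = 21.30 h.
Distance = v·t = 0.87·76700 = 66730 m = 66.73 km.

66.7 km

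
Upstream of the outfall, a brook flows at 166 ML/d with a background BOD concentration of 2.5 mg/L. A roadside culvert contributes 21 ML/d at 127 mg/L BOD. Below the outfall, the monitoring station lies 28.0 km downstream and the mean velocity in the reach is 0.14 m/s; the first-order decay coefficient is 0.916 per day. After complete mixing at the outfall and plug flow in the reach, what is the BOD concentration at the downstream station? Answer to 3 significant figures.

After mixing, C = (166.0·2.500 + 21.00·127.0) / 187.0 = 3082/187.0 = 16.48 mg/L.
Travel time t = 28.0·1000 / 0.14 = 200000 s = 55.56 h.
Decay over the reach: 16.48·exp(−kt) = 16.48·0.1200 = 1.978 mg/L.

1.98 mg/L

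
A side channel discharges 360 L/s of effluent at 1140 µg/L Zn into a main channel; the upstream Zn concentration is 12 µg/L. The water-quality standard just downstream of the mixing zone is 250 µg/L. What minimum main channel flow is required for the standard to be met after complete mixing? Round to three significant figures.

1350 L/s

Set C_mix = 250: (Q·12.00 + 360.0·1140) / (Q + 360.0) = 250
→ Q = 360.0·(1140 − 250)/(250 − 12.00) = 1346 L/s.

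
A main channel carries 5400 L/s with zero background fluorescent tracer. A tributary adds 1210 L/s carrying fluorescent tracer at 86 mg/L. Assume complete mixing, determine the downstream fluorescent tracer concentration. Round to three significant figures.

Mixed concentration C = ΣQC/ΣQ = (5400·0 + 1210·86.00) / 6610 = 104100/6610 = 15.74 mg/L.

15.7 mg/L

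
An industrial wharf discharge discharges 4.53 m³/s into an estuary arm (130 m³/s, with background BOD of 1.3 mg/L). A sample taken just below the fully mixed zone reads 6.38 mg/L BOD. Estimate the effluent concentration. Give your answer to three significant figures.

Mass balance: 130.0·1.300 + 4.530·Cₑ = 134.5·6.380
→ Cₑ = (134.5·6.380 − 130.0·1.300) / 4.530 = 152.2 mg/L.

152 mg/L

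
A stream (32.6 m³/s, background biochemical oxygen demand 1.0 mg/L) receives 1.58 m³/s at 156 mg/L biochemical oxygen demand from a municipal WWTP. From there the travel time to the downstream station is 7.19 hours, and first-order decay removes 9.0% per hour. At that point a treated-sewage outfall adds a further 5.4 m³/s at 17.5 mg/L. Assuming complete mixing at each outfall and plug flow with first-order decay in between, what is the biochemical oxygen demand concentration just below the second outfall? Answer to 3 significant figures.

5.97 mg/L

Conservation of mass: C = (32.60·1.000 + 1.580·156.0) / 34.18 = 279.1/34.18 = 8.165 mg/L; combined flow 34.18 m³/s.
9.0%/h lost → k = −ln(1 − 0.09) = 0.09431 h⁻¹.
First-order decay: C = 8.165·exp(−k·t) = 8.165·0.5076 = 4.144 mg/L.
At the second outfall, C = (34.18·4.144 + 5.400·17.50) / (34.18 + 5.400) = 5.967 mg/L.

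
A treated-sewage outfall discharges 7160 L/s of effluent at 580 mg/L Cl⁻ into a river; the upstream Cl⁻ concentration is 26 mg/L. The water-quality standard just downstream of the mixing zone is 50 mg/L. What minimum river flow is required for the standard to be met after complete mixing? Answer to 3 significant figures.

158000 L/s

Set C_mix = 50: (Q·26.00 + 7160·580.0) / (Q + 7160) = 50
→ Q = 7160·(580.0 − 50)/(50 − 26.00) = 158100 L/s.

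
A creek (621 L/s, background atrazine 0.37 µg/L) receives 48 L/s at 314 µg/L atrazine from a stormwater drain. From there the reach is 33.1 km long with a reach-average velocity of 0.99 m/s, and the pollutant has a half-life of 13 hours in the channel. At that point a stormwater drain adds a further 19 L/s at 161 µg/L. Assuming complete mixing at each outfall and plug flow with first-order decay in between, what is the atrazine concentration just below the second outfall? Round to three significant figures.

18.0 µg/L

Flow-weighted average: C = (621.0·0.3700 + 48.00·314.0) / 669.0 = 15300/669.0 = 22.87 µg/L; combined flow 669.0 L/s.
Travel time t = 33.1·1000 / 0.99 = 33430 s = 9.287 h.
Half-life 13 h → k = ln 2 / 13 = 0.05332 h⁻¹ = 1.280 d⁻¹.
Decay over the reach: 22.87·exp(−kt) = 22.87·0.6095 = 13.94 µg/L.
Second outfall: C = (669.0·13.94 + 19.00·161.0)/688.0 = 18.00 µg/L.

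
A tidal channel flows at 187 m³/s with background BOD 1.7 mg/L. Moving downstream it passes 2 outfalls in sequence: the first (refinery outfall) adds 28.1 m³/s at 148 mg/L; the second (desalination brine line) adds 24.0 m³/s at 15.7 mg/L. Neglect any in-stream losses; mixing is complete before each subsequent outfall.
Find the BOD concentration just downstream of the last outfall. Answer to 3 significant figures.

20.3 mg/L

Outfall 1: combined Q = 215.1 m³/s; C = (187.0·1.700 + 28.10·148.0)/215.1 = 20.81 mg/L.
Outfall 2: combined Q = 239.1 m³/s; C = (215.1·20.81 + 24.00·15.70)/239.1 = 20.30 mg/L.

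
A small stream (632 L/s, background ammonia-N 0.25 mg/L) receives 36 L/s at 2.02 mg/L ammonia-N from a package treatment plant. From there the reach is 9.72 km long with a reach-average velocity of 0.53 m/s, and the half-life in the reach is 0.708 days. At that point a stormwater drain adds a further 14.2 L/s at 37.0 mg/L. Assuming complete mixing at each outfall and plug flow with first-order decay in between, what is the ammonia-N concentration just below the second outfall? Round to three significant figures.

1.04 mg/L

Mixed concentration C = ΣQC/ΣQ = (632.0·0.2500 + 36.00·2.020) / 668.0 = 230.7/668.0 = 0.3454 mg/L; combined flow 668.0 L/s.
Travel time t = 9.72·1000 / 0.53 = 18340 s = 5.094 h.
Half-life 0.708 d → k = ln 2 / 0.708 = 0.9790 d⁻¹.
Applying C = C₀e^(−kt): 0.3454 × 0.8124 = 0.2806 mg/L.
Second outfall: C = (668.0·0.2806 + 14.20·37.00)/682.2 = 1.045 mg/L.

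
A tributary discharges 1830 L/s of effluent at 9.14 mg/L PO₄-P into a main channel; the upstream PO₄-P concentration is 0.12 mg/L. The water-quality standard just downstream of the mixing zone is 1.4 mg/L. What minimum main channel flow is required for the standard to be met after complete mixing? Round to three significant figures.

Set C_mix = 1.4: (Q·0.1200 + 1830·9.140) / (Q + 1830) = 1.4
→ Q = 1830·(9.140 − 1.4)/(1.4 − 0.1200) = 11070 L/s.

11100 L/s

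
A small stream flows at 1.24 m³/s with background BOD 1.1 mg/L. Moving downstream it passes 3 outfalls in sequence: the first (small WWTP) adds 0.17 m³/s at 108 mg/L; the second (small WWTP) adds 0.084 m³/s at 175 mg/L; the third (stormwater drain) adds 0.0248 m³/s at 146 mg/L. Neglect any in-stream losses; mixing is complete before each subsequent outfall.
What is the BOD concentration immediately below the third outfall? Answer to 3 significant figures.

25.0 mg/L

After outfall 1: Q = 1.240 + 0.1700 = 1.410 m³/s; C = (1.240·1.100 + 0.1700·108.0)/1.410 = 13.99 mg/L.
After outfall 2: Q = 1.410 + 0.08400 = 1.494 m³/s; C = (1.410·13.99 + 0.08400·175.0)/1.494 = 23.04 mg/L.
After outfall 3: Q = 1.494 + 0.02480 = 1.519 m³/s; C = (1.494·23.04 + 0.02480·146.0)/1.519 = 25.05 mg/L.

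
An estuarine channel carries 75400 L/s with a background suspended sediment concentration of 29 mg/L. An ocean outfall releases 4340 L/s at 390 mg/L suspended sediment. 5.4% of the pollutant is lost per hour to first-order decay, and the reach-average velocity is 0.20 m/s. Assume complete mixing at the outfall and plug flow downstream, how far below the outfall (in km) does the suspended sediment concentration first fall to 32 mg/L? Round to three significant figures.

After mixing, C = (75400·29.00 + 4340·390.0) / 79740 = 3879000/79740 = 48.65 mg/L.
5.4%/h lost → k = −ln(1 − 0.054) = 0.05551 h⁻¹.
Set 48.65·exp(−k·t) = 32 → t = ln(48.65/32)/k = 27160 s = 7.546 h.
Distance = v·t = 0.20·27160 = 5433 m = 5.433 km.

5.43 km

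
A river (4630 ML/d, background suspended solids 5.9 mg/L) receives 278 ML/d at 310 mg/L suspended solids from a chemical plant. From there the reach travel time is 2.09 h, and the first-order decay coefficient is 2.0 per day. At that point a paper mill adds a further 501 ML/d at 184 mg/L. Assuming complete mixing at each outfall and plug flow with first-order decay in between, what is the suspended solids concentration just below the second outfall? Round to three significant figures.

Conservation of mass: C = (4630·5.900 + 278.0·310.0) / 4908 = 113500/4908 = 23.12 mg/L; combined flow 4908 ML/d.
First-order decay: C = 23.12·exp(−k·t) = 23.12·0.8402 = 19.43 mg/L.
At the second outfall, C = (4908·19.43 + 501.0·184.0) / (4908 + 501.0) = 34.67 mg/L.

34.7 mg/L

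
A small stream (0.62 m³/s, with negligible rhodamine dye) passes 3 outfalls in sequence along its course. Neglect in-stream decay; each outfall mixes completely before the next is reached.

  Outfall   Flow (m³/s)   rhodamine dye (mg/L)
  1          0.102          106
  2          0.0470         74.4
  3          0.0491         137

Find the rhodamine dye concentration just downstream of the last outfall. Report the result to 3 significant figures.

After outfall 1: Q = 0.6200 + 0.1020 = 0.7220 m³/s; C = (0.6200·0 + 0.1020·106.0)/0.7220 = 14.98 mg/L.
After outfall 2: Q = 0.7220 + 0.04700 = 0.7690 m³/s; C = (0.7220·14.98 + 0.04700·74.40)/0.7690 = 18.61 mg/L.
After outfall 3: Q = 0.7690 + 0.04910 = 0.8181 m³/s; C = (0.7690·18.61 + 0.04910·137.0)/0.8181 = 25.71 mg/L.

25.7 mg/L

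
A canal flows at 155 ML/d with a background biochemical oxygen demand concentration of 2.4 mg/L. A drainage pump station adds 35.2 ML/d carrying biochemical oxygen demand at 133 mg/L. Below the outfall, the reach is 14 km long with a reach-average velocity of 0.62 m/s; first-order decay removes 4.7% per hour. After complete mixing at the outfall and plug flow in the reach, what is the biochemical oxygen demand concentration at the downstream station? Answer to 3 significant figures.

Flow-weighted average: C = (155.0·2.400 + 35.20·133.0) / 190.2 = 5054/190.2 = 26.57 mg/L.
Travel time t = 14·1000 / 0.62 = 22580 s = 6.272 h.
4.7%/h lost → k = −ln(1 − 0.047) = 0.04814 h⁻¹.
First-order decay: C = 26.57·exp(−k·t) = 26.57·0.7394 = 19.65 mg/L.

19.6 mg/L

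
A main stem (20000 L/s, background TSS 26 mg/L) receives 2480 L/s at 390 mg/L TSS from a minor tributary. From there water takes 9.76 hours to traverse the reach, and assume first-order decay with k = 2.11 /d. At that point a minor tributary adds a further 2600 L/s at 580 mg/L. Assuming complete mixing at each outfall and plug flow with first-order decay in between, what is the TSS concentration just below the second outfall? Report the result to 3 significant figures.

Flow-weighted average: C = (20000·26.00 + 2480·390.0) / 22480 = 1487000/22480 = 66.16 mg/L; combined flow 22480 L/s.
After decay, C = 66.16 × e^(−kt) = 66.16 × 0.4240 = 28.05 mg/L.
Second outfall: C = (22480·28.05 + 2600·580.0)/25080 = 85.27 mg/L.

85.3 mg/L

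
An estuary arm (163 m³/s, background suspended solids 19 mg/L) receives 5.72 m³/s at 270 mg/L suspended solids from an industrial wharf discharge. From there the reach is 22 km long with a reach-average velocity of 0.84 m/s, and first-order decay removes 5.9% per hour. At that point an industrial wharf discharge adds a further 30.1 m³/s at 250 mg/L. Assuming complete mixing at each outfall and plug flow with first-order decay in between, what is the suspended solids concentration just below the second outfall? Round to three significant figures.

52.8 mg/L

Mass balance: C = (163.0·19.00 + 5.720·270.0) / 168.7 = 4641/168.7 = 27.51 mg/L; combined flow 168.7 m³/s.
Travel time t = 22·1000 / 0.84 = 26190 s = 7.275 h.
5.9%/h lost → k = −ln(1 − 0.059) = 0.06081 h⁻¹.
After decay, C = 27.51 × e^(−kt) = 27.51 × 0.6425 = 17.67 mg/L.
Second outfall: C = (168.7·17.67 + 30.10·250.0)/198.8 = 52.85 mg/L.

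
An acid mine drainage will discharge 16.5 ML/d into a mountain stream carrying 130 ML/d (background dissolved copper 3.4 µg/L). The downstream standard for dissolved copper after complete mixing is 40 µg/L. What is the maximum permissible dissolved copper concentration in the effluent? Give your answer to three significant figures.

At the limit, (Qr·Cr + Qe·Cₑ)/(Qr + Qe) = 40:
Cₑ = (146.5·40 − 130.0·3.400) / 16.50 = 328.4 µg/L.

328 µg/L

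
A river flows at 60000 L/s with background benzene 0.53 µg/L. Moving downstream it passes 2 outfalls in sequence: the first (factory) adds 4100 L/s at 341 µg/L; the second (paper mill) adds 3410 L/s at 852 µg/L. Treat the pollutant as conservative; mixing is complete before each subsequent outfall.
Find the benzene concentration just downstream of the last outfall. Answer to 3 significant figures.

64.2 µg/L

After outfall 1: Q = 60000 + 4100 = 64100 L/s; C = (60000·0.5300 + 4100·341.0)/64100 = 22.31 µg/L.
After outfall 2: Q = 64100 + 3410 = 67510 L/s; C = (64100·22.31 + 3410·852.0)/67510 = 64.22 µg/L.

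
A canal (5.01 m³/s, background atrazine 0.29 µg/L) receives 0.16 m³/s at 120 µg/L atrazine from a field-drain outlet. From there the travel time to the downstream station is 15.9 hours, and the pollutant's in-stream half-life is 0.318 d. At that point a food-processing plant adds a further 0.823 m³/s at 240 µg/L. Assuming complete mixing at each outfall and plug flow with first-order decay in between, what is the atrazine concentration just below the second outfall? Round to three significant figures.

Mixed concentration C = ΣQC/ΣQ = (5.010·0.2900 + 0.1600·120.0) / 5.170 = 20.65/5.170 = 3.995 µg/L; combined flow 5.170 m³/s.
Half-life 0.318 d → k = ln 2 / 0.318 = 2.180 d⁻¹.
Decay over the reach: 3.995·exp(−kt) = 3.995·0.2360 = 0.9426 µg/L.
At the second outfall, C = (5.170·0.9426 + 0.8230·240.0) / (5.170 + 0.8230) = 33.77 µg/L.

33.8 µg/L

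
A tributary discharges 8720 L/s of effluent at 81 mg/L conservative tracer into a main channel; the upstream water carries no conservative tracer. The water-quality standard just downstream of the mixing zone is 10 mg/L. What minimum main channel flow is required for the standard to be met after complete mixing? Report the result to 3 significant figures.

Set C_mix = 10: (Q·0 + 8720·81.00) / (Q + 8720) = 10
→ Q = 8720·(81.00 − 10)/(10 − 0) = 61910 L/s.

61900 L/s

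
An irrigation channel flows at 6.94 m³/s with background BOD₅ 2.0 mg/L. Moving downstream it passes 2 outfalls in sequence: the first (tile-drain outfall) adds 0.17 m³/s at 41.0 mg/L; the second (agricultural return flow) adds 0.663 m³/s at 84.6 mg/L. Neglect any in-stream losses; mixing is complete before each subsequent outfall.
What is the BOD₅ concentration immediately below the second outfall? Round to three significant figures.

9.90 mg/L

Outfall 1: combined Q = 7.110 m³/s; C = (6.940·2.000 + 0.1700·41.00)/7.110 = 2.932 mg/L.
Outfall 2: combined Q = 7.773 m³/s; C = (7.110·2.932 + 0.6630·84.60)/7.773 = 9.898 mg/L.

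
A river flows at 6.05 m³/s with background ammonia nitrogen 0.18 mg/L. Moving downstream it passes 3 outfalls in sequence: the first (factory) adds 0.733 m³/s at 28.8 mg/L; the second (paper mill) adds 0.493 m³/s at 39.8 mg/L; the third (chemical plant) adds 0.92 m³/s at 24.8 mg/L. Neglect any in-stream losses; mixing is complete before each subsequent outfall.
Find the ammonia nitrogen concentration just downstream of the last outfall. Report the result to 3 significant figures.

7.89 mg/L

After outfall 1: Q = 6.050 + 0.7330 = 6.783 m³/s; C = (6.050·0.1800 + 0.7330·28.80)/6.783 = 3.273 mg/L.
After outfall 2: Q = 6.783 + 0.4930 = 7.276 m³/s; C = (6.783·3.273 + 0.4930·39.80)/7.276 = 5.748 mg/L.
After outfall 3: Q = 7.276 + 0.9200 = 8.196 m³/s; C = (7.276·5.748 + 0.9200·24.80)/8.196 = 7.886 mg/L.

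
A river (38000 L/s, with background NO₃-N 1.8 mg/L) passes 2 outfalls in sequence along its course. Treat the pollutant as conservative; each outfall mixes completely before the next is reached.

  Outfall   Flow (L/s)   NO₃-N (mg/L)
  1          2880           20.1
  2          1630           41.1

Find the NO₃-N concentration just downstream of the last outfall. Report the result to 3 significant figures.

4.55 mg/L

Outfall 1: combined Q = 40880 L/s; C = (38000·1.800 + 2880·20.10)/40880 = 3.089 mg/L.
Outfall 2: combined Q = 42510 L/s; C = (40880·3.089 + 1630·41.10)/42510 = 4.547 mg/L.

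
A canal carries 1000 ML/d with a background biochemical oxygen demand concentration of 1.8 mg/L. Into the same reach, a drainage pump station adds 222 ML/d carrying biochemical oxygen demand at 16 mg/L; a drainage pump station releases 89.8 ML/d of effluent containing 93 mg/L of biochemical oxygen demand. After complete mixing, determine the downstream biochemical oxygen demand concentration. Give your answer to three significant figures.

10.4 mg/L

Mixed concentration C = ΣQC/ΣQ = (1000·1.800 + 222.0·16.00 + 89.80·93.00) / 1312 = 13700/1312 = 10.45 mg/L.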